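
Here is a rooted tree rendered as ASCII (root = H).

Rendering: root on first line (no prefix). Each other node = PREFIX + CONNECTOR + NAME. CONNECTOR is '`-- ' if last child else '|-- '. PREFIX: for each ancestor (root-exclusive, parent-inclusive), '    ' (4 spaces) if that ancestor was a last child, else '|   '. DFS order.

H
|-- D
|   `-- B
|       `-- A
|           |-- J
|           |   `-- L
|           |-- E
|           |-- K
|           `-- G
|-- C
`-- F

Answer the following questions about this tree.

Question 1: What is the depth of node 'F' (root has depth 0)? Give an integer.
Path from root to F: H -> F
Depth = number of edges = 1

Answer: 1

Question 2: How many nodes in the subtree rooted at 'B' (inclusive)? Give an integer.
Answer: 7

Derivation:
Subtree rooted at B contains: A, B, E, G, J, K, L
Count = 7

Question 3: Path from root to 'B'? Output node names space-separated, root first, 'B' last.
Walk down from root: H -> D -> B

Answer: H D B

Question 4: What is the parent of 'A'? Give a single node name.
Answer: B

Derivation:
Scan adjacency: A appears as child of B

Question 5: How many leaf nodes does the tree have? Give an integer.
Leaves (nodes with no children): C, E, F, G, K, L

Answer: 6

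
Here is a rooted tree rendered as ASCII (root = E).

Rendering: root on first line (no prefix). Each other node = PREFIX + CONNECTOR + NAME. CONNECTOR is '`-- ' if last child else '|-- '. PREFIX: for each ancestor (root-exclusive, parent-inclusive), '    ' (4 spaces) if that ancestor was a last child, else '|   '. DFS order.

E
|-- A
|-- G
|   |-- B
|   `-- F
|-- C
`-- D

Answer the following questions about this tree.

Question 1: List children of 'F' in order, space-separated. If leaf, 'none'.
Answer: none

Derivation:
Node F's children (from adjacency): (leaf)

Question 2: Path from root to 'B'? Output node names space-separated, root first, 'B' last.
Answer: E G B

Derivation:
Walk down from root: E -> G -> B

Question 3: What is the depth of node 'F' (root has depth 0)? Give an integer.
Answer: 2

Derivation:
Path from root to F: E -> G -> F
Depth = number of edges = 2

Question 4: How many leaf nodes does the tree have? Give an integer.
Answer: 5

Derivation:
Leaves (nodes with no children): A, B, C, D, F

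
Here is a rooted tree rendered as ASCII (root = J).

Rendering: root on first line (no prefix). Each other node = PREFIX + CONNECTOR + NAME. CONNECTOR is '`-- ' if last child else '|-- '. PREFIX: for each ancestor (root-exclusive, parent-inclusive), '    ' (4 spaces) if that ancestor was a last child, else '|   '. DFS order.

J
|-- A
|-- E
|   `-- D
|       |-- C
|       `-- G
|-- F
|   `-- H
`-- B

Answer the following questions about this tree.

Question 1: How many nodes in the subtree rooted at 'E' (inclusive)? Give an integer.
Subtree rooted at E contains: C, D, E, G
Count = 4

Answer: 4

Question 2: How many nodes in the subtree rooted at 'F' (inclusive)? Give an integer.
Subtree rooted at F contains: F, H
Count = 2

Answer: 2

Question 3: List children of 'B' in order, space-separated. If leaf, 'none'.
Answer: none

Derivation:
Node B's children (from adjacency): (leaf)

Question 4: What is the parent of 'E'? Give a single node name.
Scan adjacency: E appears as child of J

Answer: J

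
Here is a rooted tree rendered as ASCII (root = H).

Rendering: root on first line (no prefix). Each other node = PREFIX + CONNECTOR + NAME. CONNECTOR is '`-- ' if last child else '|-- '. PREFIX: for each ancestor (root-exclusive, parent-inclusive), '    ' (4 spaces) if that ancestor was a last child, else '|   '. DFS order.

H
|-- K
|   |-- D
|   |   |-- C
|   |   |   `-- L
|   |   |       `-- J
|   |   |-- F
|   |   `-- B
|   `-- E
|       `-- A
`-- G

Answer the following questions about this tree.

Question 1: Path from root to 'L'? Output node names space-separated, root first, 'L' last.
Walk down from root: H -> K -> D -> C -> L

Answer: H K D C L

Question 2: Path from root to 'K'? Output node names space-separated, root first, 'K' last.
Walk down from root: H -> K

Answer: H K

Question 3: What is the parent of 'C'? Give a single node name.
Scan adjacency: C appears as child of D

Answer: D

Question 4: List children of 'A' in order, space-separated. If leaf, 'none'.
Node A's children (from adjacency): (leaf)

Answer: none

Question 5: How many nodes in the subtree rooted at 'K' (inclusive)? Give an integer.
Subtree rooted at K contains: A, B, C, D, E, F, J, K, L
Count = 9

Answer: 9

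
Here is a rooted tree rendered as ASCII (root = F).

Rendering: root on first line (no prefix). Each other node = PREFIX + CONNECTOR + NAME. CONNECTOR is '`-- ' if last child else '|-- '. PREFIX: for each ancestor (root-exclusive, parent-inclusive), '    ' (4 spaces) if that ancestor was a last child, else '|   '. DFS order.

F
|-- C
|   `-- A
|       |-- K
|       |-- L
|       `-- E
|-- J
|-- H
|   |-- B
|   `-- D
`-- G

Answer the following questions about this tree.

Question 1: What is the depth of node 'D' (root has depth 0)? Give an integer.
Path from root to D: F -> H -> D
Depth = number of edges = 2

Answer: 2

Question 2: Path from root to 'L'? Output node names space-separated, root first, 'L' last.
Answer: F C A L

Derivation:
Walk down from root: F -> C -> A -> L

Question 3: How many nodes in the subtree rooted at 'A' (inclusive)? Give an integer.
Subtree rooted at A contains: A, E, K, L
Count = 4

Answer: 4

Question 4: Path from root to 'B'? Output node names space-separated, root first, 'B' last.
Walk down from root: F -> H -> B

Answer: F H B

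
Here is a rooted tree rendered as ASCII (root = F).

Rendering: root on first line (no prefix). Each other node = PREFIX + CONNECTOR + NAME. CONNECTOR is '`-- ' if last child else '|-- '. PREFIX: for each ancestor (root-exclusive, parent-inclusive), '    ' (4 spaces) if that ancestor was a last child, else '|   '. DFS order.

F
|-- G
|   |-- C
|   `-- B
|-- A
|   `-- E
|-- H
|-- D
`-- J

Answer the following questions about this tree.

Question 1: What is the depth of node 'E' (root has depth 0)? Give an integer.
Path from root to E: F -> A -> E
Depth = number of edges = 2

Answer: 2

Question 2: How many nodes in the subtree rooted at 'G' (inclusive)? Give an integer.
Answer: 3

Derivation:
Subtree rooted at G contains: B, C, G
Count = 3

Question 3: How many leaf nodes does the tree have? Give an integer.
Leaves (nodes with no children): B, C, D, E, H, J

Answer: 6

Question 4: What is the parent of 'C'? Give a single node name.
Answer: G

Derivation:
Scan adjacency: C appears as child of G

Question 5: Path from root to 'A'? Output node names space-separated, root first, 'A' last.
Walk down from root: F -> A

Answer: F A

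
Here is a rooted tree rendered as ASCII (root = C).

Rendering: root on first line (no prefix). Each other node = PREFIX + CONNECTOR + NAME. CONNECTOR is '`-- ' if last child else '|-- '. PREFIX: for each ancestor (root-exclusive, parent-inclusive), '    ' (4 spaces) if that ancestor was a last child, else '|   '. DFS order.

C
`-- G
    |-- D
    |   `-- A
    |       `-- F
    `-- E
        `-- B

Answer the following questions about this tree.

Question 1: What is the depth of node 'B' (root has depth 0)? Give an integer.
Path from root to B: C -> G -> E -> B
Depth = number of edges = 3

Answer: 3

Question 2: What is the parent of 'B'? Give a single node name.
Answer: E

Derivation:
Scan adjacency: B appears as child of E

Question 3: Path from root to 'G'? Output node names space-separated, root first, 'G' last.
Walk down from root: C -> G

Answer: C G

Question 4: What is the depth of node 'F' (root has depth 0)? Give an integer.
Path from root to F: C -> G -> D -> A -> F
Depth = number of edges = 4

Answer: 4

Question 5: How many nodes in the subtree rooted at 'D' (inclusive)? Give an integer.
Subtree rooted at D contains: A, D, F
Count = 3

Answer: 3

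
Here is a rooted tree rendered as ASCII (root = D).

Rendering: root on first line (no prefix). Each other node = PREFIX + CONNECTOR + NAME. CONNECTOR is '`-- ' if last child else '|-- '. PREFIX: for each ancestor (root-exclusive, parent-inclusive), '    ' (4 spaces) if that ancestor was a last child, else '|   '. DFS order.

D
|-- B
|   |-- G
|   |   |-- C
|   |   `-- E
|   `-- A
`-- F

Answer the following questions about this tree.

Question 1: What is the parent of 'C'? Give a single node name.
Scan adjacency: C appears as child of G

Answer: G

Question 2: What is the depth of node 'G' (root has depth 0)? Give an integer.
Answer: 2

Derivation:
Path from root to G: D -> B -> G
Depth = number of edges = 2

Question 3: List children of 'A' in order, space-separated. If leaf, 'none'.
Node A's children (from adjacency): (leaf)

Answer: none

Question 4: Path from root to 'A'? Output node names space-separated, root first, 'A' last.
Walk down from root: D -> B -> A

Answer: D B A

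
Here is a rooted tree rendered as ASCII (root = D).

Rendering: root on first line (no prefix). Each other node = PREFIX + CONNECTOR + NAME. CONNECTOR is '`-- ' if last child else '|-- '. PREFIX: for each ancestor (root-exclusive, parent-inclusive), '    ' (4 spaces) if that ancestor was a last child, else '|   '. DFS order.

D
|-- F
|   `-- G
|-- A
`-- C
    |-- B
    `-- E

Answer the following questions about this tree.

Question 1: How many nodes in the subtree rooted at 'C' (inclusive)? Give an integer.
Subtree rooted at C contains: B, C, E
Count = 3

Answer: 3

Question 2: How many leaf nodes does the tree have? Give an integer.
Answer: 4

Derivation:
Leaves (nodes with no children): A, B, E, G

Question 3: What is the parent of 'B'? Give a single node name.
Answer: C

Derivation:
Scan adjacency: B appears as child of C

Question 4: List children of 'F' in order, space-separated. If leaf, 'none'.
Answer: G

Derivation:
Node F's children (from adjacency): G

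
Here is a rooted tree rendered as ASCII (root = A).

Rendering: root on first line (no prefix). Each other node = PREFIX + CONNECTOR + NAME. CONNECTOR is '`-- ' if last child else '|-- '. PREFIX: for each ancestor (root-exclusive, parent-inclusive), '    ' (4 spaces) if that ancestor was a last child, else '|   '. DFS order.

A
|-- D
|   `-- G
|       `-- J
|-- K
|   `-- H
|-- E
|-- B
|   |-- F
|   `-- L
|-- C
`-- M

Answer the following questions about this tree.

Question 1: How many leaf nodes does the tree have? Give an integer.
Answer: 7

Derivation:
Leaves (nodes with no children): C, E, F, H, J, L, M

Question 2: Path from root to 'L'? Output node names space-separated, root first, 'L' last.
Walk down from root: A -> B -> L

Answer: A B L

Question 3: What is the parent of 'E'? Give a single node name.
Scan adjacency: E appears as child of A

Answer: A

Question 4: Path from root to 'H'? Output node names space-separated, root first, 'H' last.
Answer: A K H

Derivation:
Walk down from root: A -> K -> H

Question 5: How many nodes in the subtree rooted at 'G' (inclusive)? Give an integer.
Answer: 2

Derivation:
Subtree rooted at G contains: G, J
Count = 2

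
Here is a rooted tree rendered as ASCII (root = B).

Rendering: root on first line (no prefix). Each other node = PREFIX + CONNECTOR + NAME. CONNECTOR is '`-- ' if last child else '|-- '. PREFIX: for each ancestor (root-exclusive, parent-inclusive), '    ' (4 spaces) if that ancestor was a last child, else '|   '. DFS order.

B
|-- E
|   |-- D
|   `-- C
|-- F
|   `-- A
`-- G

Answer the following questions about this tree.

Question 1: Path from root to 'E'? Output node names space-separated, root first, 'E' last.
Walk down from root: B -> E

Answer: B E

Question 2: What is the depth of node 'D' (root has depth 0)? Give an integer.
Path from root to D: B -> E -> D
Depth = number of edges = 2

Answer: 2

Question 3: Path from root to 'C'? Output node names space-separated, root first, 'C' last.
Walk down from root: B -> E -> C

Answer: B E C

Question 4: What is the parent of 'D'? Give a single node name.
Answer: E

Derivation:
Scan adjacency: D appears as child of E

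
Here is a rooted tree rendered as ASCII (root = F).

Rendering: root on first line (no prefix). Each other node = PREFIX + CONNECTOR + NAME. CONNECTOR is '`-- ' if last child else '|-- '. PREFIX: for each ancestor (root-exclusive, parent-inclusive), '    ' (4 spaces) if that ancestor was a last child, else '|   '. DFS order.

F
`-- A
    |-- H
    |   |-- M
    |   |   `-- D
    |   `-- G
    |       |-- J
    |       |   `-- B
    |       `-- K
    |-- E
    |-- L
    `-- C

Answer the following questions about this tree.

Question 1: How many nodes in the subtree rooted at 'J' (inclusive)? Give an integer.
Answer: 2

Derivation:
Subtree rooted at J contains: B, J
Count = 2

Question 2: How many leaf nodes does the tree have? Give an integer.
Leaves (nodes with no children): B, C, D, E, K, L

Answer: 6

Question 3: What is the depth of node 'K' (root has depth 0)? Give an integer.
Answer: 4

Derivation:
Path from root to K: F -> A -> H -> G -> K
Depth = number of edges = 4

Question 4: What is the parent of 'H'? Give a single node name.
Scan adjacency: H appears as child of A

Answer: A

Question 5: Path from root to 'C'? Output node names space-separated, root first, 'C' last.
Answer: F A C

Derivation:
Walk down from root: F -> A -> C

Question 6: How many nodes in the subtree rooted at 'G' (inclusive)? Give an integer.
Subtree rooted at G contains: B, G, J, K
Count = 4

Answer: 4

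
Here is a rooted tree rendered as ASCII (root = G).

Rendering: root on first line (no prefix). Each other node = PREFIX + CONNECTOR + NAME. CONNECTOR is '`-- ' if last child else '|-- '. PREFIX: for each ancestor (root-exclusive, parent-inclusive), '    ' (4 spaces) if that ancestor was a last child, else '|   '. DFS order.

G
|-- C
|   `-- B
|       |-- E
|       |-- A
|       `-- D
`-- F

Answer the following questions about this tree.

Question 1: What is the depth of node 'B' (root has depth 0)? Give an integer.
Path from root to B: G -> C -> B
Depth = number of edges = 2

Answer: 2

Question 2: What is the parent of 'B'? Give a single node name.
Answer: C

Derivation:
Scan adjacency: B appears as child of C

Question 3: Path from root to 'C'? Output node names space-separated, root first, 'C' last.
Answer: G C

Derivation:
Walk down from root: G -> C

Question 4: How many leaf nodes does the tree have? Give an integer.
Leaves (nodes with no children): A, D, E, F

Answer: 4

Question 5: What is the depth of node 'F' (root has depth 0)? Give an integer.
Path from root to F: G -> F
Depth = number of edges = 1

Answer: 1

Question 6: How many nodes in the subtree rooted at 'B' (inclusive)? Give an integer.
Answer: 4

Derivation:
Subtree rooted at B contains: A, B, D, E
Count = 4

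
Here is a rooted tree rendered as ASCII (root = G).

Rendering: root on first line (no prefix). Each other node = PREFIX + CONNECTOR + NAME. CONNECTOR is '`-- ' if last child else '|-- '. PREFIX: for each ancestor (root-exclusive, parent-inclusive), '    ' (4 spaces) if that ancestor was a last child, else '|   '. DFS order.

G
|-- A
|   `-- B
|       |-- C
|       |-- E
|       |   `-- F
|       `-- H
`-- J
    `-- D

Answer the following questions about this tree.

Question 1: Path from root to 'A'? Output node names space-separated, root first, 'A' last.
Walk down from root: G -> A

Answer: G A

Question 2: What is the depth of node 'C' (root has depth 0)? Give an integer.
Path from root to C: G -> A -> B -> C
Depth = number of edges = 3

Answer: 3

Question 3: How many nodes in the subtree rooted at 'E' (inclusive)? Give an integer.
Subtree rooted at E contains: E, F
Count = 2

Answer: 2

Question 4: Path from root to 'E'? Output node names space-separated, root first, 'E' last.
Answer: G A B E

Derivation:
Walk down from root: G -> A -> B -> E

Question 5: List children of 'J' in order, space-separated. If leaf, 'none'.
Node J's children (from adjacency): D

Answer: D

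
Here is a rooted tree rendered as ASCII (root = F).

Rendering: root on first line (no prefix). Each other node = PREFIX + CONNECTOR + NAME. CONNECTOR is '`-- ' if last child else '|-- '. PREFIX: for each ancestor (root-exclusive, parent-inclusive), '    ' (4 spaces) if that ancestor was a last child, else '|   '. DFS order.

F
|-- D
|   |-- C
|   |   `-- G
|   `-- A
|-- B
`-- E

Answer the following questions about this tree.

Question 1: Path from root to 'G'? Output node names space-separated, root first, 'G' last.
Answer: F D C G

Derivation:
Walk down from root: F -> D -> C -> G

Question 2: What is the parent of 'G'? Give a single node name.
Answer: C

Derivation:
Scan adjacency: G appears as child of C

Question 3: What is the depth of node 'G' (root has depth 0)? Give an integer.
Answer: 3

Derivation:
Path from root to G: F -> D -> C -> G
Depth = number of edges = 3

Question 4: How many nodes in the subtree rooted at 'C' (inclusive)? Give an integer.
Answer: 2

Derivation:
Subtree rooted at C contains: C, G
Count = 2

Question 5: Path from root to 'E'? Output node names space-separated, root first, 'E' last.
Walk down from root: F -> E

Answer: F E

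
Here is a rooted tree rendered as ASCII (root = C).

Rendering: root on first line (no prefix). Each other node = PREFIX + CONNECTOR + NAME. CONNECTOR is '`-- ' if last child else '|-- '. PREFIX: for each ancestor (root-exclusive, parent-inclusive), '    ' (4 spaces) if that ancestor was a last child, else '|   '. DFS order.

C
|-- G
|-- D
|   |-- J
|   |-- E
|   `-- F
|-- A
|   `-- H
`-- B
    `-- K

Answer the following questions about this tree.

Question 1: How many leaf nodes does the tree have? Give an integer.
Answer: 6

Derivation:
Leaves (nodes with no children): E, F, G, H, J, K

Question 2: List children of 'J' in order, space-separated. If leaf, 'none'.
Node J's children (from adjacency): (leaf)

Answer: none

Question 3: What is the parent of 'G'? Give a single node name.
Scan adjacency: G appears as child of C

Answer: C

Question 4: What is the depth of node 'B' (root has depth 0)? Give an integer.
Answer: 1

Derivation:
Path from root to B: C -> B
Depth = number of edges = 1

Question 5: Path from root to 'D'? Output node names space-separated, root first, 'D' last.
Answer: C D

Derivation:
Walk down from root: C -> D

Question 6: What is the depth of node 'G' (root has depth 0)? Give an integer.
Answer: 1

Derivation:
Path from root to G: C -> G
Depth = number of edges = 1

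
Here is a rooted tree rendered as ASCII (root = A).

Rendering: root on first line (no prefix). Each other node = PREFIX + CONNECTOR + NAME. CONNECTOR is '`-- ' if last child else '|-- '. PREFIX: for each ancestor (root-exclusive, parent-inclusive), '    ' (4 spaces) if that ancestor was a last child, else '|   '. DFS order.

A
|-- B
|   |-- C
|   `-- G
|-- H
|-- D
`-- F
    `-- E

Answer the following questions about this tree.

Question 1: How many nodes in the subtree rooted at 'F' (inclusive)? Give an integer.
Subtree rooted at F contains: E, F
Count = 2

Answer: 2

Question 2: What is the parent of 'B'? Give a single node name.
Scan adjacency: B appears as child of A

Answer: A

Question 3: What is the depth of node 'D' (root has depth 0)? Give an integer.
Path from root to D: A -> D
Depth = number of edges = 1

Answer: 1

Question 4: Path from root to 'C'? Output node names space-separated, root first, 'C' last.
Answer: A B C

Derivation:
Walk down from root: A -> B -> C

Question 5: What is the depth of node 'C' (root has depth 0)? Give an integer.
Answer: 2

Derivation:
Path from root to C: A -> B -> C
Depth = number of edges = 2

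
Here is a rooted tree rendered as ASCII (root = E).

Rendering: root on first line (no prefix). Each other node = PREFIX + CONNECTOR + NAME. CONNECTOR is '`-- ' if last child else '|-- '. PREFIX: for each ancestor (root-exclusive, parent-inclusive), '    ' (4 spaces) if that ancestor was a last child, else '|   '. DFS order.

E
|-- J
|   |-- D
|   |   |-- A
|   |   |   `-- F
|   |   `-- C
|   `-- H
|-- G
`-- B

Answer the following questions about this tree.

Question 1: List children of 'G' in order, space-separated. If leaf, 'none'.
Node G's children (from adjacency): (leaf)

Answer: none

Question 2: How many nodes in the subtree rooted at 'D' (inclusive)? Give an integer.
Subtree rooted at D contains: A, C, D, F
Count = 4

Answer: 4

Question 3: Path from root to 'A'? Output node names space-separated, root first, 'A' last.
Walk down from root: E -> J -> D -> A

Answer: E J D A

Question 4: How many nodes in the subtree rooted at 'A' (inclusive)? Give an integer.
Subtree rooted at A contains: A, F
Count = 2

Answer: 2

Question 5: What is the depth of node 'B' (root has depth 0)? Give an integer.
Path from root to B: E -> B
Depth = number of edges = 1

Answer: 1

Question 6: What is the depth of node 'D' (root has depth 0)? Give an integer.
Path from root to D: E -> J -> D
Depth = number of edges = 2

Answer: 2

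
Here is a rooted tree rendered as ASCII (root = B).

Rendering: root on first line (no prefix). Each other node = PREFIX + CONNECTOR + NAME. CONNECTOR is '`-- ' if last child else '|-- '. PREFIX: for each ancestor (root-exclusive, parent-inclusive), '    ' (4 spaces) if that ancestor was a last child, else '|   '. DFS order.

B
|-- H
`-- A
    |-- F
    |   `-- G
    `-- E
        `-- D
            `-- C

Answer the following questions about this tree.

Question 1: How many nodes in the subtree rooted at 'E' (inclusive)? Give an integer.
Subtree rooted at E contains: C, D, E
Count = 3

Answer: 3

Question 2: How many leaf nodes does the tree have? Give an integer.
Leaves (nodes with no children): C, G, H

Answer: 3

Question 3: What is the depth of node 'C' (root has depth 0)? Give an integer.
Path from root to C: B -> A -> E -> D -> C
Depth = number of edges = 4

Answer: 4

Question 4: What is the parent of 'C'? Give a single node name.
Scan adjacency: C appears as child of D

Answer: D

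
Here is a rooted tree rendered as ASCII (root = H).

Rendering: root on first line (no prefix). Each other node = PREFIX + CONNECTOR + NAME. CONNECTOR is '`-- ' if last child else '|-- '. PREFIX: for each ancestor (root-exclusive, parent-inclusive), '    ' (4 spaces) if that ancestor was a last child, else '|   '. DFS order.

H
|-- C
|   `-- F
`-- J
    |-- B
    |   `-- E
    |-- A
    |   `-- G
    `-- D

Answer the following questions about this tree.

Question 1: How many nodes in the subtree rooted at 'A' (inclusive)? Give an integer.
Subtree rooted at A contains: A, G
Count = 2

Answer: 2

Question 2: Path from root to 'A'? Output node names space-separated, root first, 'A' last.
Answer: H J A

Derivation:
Walk down from root: H -> J -> A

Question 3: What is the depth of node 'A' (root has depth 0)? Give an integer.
Path from root to A: H -> J -> A
Depth = number of edges = 2

Answer: 2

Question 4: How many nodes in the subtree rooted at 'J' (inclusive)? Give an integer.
Answer: 6

Derivation:
Subtree rooted at J contains: A, B, D, E, G, J
Count = 6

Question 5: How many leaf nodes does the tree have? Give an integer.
Answer: 4

Derivation:
Leaves (nodes with no children): D, E, F, G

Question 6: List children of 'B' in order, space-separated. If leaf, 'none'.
Answer: E

Derivation:
Node B's children (from adjacency): E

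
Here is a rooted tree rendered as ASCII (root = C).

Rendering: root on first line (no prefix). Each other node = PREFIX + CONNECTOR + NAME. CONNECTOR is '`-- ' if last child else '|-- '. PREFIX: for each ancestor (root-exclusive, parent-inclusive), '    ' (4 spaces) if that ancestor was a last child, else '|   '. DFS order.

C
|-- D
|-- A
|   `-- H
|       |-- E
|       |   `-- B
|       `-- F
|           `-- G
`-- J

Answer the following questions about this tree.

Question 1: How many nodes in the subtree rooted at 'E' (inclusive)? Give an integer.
Subtree rooted at E contains: B, E
Count = 2

Answer: 2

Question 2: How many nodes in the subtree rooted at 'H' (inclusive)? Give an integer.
Answer: 5

Derivation:
Subtree rooted at H contains: B, E, F, G, H
Count = 5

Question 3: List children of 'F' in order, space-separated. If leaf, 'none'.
Node F's children (from adjacency): G

Answer: G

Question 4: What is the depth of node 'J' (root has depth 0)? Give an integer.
Path from root to J: C -> J
Depth = number of edges = 1

Answer: 1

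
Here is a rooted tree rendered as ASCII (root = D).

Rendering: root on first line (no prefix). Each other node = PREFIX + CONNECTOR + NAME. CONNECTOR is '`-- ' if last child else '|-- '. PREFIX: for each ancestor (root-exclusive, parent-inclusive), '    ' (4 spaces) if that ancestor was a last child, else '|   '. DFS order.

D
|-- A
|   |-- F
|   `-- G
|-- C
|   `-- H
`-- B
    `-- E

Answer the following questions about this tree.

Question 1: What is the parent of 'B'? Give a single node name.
Answer: D

Derivation:
Scan adjacency: B appears as child of D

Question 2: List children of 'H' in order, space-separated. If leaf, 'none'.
Node H's children (from adjacency): (leaf)

Answer: none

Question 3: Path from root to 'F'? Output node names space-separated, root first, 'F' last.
Answer: D A F

Derivation:
Walk down from root: D -> A -> F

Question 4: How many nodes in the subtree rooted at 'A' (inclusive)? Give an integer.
Answer: 3

Derivation:
Subtree rooted at A contains: A, F, G
Count = 3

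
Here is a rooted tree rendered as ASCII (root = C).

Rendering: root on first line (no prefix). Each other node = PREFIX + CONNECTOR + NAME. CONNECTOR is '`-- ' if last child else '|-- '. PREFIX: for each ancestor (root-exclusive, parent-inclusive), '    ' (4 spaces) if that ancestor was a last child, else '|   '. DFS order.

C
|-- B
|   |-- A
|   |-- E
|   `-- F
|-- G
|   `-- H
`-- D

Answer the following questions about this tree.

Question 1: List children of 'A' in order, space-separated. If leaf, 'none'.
Answer: none

Derivation:
Node A's children (from adjacency): (leaf)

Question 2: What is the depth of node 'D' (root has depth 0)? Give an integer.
Path from root to D: C -> D
Depth = number of edges = 1

Answer: 1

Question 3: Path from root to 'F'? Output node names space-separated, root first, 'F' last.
Walk down from root: C -> B -> F

Answer: C B F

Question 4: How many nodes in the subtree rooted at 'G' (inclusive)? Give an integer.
Subtree rooted at G contains: G, H
Count = 2

Answer: 2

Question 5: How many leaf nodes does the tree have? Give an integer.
Answer: 5

Derivation:
Leaves (nodes with no children): A, D, E, F, H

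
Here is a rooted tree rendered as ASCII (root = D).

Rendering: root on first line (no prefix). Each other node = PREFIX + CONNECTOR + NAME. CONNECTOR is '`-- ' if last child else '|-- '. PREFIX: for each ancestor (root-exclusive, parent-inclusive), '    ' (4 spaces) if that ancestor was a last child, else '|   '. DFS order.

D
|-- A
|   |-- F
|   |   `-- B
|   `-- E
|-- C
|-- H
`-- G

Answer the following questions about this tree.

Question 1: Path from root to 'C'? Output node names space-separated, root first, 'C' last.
Answer: D C

Derivation:
Walk down from root: D -> C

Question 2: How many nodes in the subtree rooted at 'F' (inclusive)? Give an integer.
Subtree rooted at F contains: B, F
Count = 2

Answer: 2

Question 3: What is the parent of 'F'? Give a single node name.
Scan adjacency: F appears as child of A

Answer: A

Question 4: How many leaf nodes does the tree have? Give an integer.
Leaves (nodes with no children): B, C, E, G, H

Answer: 5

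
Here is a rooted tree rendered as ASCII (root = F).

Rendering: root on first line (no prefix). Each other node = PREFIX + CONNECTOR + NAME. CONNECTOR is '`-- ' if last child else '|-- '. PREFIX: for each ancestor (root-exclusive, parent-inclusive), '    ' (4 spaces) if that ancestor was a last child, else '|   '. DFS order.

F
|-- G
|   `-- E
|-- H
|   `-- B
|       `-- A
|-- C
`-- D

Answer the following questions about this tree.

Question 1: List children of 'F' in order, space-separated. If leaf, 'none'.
Answer: G H C D

Derivation:
Node F's children (from adjacency): G, H, C, D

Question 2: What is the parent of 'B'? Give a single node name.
Answer: H

Derivation:
Scan adjacency: B appears as child of H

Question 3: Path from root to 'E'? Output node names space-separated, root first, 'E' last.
Answer: F G E

Derivation:
Walk down from root: F -> G -> E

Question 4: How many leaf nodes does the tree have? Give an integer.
Leaves (nodes with no children): A, C, D, E

Answer: 4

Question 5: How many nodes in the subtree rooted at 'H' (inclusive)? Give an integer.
Subtree rooted at H contains: A, B, H
Count = 3

Answer: 3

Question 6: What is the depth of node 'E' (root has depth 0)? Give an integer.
Answer: 2

Derivation:
Path from root to E: F -> G -> E
Depth = number of edges = 2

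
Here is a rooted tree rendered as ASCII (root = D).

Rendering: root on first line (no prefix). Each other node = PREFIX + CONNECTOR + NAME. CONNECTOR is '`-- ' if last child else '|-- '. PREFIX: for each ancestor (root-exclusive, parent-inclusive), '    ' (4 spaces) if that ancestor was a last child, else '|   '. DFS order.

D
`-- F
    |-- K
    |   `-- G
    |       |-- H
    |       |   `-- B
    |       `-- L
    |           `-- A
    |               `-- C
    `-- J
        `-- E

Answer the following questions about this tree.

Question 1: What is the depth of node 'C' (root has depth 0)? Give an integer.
Path from root to C: D -> F -> K -> G -> L -> A -> C
Depth = number of edges = 6

Answer: 6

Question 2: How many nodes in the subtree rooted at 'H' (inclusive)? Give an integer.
Answer: 2

Derivation:
Subtree rooted at H contains: B, H
Count = 2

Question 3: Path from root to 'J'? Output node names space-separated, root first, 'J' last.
Answer: D F J

Derivation:
Walk down from root: D -> F -> J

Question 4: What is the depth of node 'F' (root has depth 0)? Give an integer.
Path from root to F: D -> F
Depth = number of edges = 1

Answer: 1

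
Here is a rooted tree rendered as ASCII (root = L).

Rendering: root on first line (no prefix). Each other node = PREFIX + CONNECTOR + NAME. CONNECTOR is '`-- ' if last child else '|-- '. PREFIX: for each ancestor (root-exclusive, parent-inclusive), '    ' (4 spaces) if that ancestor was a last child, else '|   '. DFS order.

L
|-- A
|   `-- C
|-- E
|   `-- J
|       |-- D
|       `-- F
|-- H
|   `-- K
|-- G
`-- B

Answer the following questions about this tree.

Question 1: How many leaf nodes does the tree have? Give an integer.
Answer: 6

Derivation:
Leaves (nodes with no children): B, C, D, F, G, K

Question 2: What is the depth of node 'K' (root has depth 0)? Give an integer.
Path from root to K: L -> H -> K
Depth = number of edges = 2

Answer: 2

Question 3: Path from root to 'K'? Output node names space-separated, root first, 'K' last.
Walk down from root: L -> H -> K

Answer: L H K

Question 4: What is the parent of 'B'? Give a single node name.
Answer: L

Derivation:
Scan adjacency: B appears as child of L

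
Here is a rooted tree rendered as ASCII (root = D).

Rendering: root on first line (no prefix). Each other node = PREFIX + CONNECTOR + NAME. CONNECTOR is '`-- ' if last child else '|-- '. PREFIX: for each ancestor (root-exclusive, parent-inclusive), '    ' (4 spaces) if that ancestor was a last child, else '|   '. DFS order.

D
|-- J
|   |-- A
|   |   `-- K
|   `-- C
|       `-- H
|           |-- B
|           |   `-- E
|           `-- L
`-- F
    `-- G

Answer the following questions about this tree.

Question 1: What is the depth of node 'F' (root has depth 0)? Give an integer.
Answer: 1

Derivation:
Path from root to F: D -> F
Depth = number of edges = 1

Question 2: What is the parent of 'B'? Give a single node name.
Scan adjacency: B appears as child of H

Answer: H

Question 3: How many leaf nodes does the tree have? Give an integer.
Leaves (nodes with no children): E, G, K, L

Answer: 4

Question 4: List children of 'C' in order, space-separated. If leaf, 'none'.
Answer: H

Derivation:
Node C's children (from adjacency): H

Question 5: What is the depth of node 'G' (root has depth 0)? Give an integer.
Answer: 2

Derivation:
Path from root to G: D -> F -> G
Depth = number of edges = 2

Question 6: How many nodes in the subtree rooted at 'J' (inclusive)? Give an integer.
Subtree rooted at J contains: A, B, C, E, H, J, K, L
Count = 8

Answer: 8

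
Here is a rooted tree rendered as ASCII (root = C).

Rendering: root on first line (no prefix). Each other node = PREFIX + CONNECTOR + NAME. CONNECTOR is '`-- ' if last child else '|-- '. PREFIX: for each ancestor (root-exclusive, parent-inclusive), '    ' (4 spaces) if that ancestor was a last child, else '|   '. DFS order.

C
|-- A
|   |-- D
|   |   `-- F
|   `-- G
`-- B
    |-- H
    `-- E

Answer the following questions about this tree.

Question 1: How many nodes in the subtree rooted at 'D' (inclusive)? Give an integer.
Answer: 2

Derivation:
Subtree rooted at D contains: D, F
Count = 2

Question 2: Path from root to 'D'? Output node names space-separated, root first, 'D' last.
Walk down from root: C -> A -> D

Answer: C A D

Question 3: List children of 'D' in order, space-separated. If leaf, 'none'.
Answer: F

Derivation:
Node D's children (from adjacency): F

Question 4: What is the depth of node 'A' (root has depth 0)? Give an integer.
Path from root to A: C -> A
Depth = number of edges = 1

Answer: 1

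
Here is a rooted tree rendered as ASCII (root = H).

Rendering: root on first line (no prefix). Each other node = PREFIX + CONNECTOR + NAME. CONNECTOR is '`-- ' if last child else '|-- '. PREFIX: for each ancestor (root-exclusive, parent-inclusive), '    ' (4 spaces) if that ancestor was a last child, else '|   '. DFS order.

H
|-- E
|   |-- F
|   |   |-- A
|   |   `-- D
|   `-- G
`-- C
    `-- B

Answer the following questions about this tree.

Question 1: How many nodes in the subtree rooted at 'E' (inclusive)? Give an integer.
Answer: 5

Derivation:
Subtree rooted at E contains: A, D, E, F, G
Count = 5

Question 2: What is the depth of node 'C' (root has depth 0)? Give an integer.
Answer: 1

Derivation:
Path from root to C: H -> C
Depth = number of edges = 1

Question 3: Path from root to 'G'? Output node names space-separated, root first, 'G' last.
Answer: H E G

Derivation:
Walk down from root: H -> E -> G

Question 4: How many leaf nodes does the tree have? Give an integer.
Leaves (nodes with no children): A, B, D, G

Answer: 4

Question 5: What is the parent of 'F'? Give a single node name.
Scan adjacency: F appears as child of E

Answer: E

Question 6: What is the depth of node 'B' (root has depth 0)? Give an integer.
Path from root to B: H -> C -> B
Depth = number of edges = 2

Answer: 2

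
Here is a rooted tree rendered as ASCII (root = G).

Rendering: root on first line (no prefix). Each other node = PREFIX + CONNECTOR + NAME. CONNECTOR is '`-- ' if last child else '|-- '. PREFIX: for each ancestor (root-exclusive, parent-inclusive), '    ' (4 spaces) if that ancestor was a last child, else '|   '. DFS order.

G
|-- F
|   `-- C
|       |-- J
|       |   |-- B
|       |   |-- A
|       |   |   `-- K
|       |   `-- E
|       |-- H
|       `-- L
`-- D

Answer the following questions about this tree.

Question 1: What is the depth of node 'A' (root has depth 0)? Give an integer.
Answer: 4

Derivation:
Path from root to A: G -> F -> C -> J -> A
Depth = number of edges = 4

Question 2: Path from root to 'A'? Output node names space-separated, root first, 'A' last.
Walk down from root: G -> F -> C -> J -> A

Answer: G F C J A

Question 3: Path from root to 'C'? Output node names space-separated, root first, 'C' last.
Answer: G F C

Derivation:
Walk down from root: G -> F -> C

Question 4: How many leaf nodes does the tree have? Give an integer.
Leaves (nodes with no children): B, D, E, H, K, L

Answer: 6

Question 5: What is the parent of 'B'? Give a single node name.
Answer: J

Derivation:
Scan adjacency: B appears as child of J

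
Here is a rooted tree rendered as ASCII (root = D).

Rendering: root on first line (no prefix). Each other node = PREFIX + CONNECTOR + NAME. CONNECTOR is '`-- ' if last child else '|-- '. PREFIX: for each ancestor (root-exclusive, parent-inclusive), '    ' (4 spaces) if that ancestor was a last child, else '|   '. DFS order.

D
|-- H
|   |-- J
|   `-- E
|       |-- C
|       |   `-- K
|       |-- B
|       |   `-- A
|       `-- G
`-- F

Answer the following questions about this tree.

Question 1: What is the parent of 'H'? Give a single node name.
Scan adjacency: H appears as child of D

Answer: D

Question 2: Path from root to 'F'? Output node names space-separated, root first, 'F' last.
Walk down from root: D -> F

Answer: D F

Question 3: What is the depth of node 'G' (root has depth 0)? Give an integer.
Answer: 3

Derivation:
Path from root to G: D -> H -> E -> G
Depth = number of edges = 3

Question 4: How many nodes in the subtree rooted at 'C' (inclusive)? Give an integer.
Answer: 2

Derivation:
Subtree rooted at C contains: C, K
Count = 2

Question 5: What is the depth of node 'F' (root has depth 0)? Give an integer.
Path from root to F: D -> F
Depth = number of edges = 1

Answer: 1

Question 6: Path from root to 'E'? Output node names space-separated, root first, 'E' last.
Answer: D H E

Derivation:
Walk down from root: D -> H -> E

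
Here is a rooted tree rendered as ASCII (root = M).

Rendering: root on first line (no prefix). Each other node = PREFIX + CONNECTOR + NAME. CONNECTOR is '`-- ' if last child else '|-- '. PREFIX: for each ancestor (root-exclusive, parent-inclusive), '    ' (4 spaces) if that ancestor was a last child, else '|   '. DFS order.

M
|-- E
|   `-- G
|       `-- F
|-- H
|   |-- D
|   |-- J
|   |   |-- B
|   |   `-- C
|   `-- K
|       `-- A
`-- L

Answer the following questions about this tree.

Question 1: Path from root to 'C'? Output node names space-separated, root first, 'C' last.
Walk down from root: M -> H -> J -> C

Answer: M H J C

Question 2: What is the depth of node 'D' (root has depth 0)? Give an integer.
Path from root to D: M -> H -> D
Depth = number of edges = 2

Answer: 2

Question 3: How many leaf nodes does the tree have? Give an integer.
Answer: 6

Derivation:
Leaves (nodes with no children): A, B, C, D, F, L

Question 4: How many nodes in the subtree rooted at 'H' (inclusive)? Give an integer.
Answer: 7

Derivation:
Subtree rooted at H contains: A, B, C, D, H, J, K
Count = 7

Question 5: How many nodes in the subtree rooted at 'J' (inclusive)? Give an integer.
Answer: 3

Derivation:
Subtree rooted at J contains: B, C, J
Count = 3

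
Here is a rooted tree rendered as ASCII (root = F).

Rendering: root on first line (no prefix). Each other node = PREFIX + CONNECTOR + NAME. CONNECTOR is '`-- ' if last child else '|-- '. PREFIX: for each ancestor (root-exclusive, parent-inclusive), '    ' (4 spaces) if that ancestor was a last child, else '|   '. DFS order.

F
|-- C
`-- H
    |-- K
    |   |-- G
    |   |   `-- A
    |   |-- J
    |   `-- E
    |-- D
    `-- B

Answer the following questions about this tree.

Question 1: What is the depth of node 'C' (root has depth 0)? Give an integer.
Path from root to C: F -> C
Depth = number of edges = 1

Answer: 1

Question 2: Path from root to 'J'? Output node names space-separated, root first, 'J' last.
Answer: F H K J

Derivation:
Walk down from root: F -> H -> K -> J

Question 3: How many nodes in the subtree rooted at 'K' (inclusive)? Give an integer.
Answer: 5

Derivation:
Subtree rooted at K contains: A, E, G, J, K
Count = 5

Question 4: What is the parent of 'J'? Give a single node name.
Answer: K

Derivation:
Scan adjacency: J appears as child of K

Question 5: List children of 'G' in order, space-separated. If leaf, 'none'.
Node G's children (from adjacency): A

Answer: A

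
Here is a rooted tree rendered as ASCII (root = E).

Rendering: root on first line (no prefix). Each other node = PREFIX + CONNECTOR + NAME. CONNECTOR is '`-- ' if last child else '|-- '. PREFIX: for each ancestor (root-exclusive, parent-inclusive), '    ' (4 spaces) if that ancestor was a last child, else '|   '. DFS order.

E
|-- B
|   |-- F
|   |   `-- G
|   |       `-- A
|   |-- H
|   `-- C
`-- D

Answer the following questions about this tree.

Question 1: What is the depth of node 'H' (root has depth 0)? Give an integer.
Answer: 2

Derivation:
Path from root to H: E -> B -> H
Depth = number of edges = 2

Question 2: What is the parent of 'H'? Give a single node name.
Scan adjacency: H appears as child of B

Answer: B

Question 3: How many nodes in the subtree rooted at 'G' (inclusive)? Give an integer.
Subtree rooted at G contains: A, G
Count = 2

Answer: 2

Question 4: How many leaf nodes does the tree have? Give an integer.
Leaves (nodes with no children): A, C, D, H

Answer: 4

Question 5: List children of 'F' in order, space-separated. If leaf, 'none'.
Node F's children (from adjacency): G

Answer: G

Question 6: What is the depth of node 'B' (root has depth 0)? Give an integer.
Path from root to B: E -> B
Depth = number of edges = 1

Answer: 1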